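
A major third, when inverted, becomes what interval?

minor sixth

The rule of nine gives the new number: 9 − 3 = 6, so a third becomes a sixth.
And major becomes minor under inversion, so we get a minor sixth.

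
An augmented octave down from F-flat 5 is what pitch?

For an octave the letter name doesn't change: still F, an octave down.
Moving 13 semitones down from Fb5 (the size of an augmented octave) reaches Fbb4.

F-double-flat 4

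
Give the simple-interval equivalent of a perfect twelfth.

perfect fifth

Each octave removed subtracts seven from the number: 12 − 7 = 5.
So a perfect twelfth is an octave plus a perfect fifth. The quality is unchanged.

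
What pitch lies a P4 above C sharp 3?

Four letter names up from C: F.
A perfect fourth spans 5 semitones, so from C#3 the target pitch is F#3.

F sharp 3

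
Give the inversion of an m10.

major sixth

First reduce the compound minor tenth to its simple form, a minor third.
Interval numbers invert to sum to nine: 3 + 6 = 9, so a third inverts to a sixth.
Quality inverts too: minor becomes major. That makes the inversion a major sixth.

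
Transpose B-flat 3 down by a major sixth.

D-flat 3

Six letter names down from B: D.
A major sixth is 9 semitones; 9 semitones down from Bb3 gives Db3.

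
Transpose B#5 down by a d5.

Counting five letter names down from B lands on E.
A diminished fifth spans 6 semitones, so from B#5 the target pitch is E##5.

E##5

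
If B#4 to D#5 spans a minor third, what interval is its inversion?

Inverted interval numbers add to nine, so a third pairs with a sixth (3 + 6 = 9).
The quality also flips — minor becomes major — giving a major sixth.

M6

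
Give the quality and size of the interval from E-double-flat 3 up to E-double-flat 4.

perfect octave

E to E is the same letter name, plus an octave: an octave.
Ebb3 to Ebb4 is 12 semitones, matching the perfect octave exactly, so the quality is perfect.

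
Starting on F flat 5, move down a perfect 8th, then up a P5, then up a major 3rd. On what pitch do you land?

E flat 5

Down a perfect octave from Fb5: Fb4 (12 semitones down).
A perfect fifth up from Fb4 is Cb5.
A major third up from Cb5 is Eb5.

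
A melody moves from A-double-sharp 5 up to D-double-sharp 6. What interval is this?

A to D spans four letter names (A-B-C-D), so the interval is some kind of fourth.
The perfect fourth spans 5 semitones, and A##5 to D##6 is exactly 5 semitones — so this is a perfect fourth.

P4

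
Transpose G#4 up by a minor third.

B4

Three letter names up from G: B.
A minor third spans 3 semitones, so from G#4 the target pitch is B4.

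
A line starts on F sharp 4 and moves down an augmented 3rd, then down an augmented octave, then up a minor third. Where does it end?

F#4 down an augmented third → Db4 (5 semitones).
Down an augmented octave from Db4: Dbb3 (13 semitones down).
Dbb3 up a minor third → Fbb3 (3 semitones).

F double-flat 3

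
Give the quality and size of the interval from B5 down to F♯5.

Descending from B5 to F#5 is the same interval as ascending F#5 to B5.
F to B spans four letter names (F-G-A-B) — that makes it a fourth of some quality.
F#5 to B5 is 5 semitones, matching the perfect fourth exactly, so the quality is perfect.

perfect 4th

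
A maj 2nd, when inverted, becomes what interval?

minor seventh

Interval numbers invert to sum to nine: 2 + 7 = 9, so a second inverts to a seventh.
And major becomes minor under inversion, so we get a minor seventh.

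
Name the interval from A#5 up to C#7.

A to C spans three letter names (A-B-C), plus an octave: a tenth.
At 15 semitones, A#5→C#7 falls one short of a major tenth: minor.
(Equivalently, a compound minor third: a minor third plus an octave.)

m10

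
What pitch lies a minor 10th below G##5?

Counting three letter names plus an octave down from G lands on E.
Moving 15 semitones down from G##5 (the size of a minor tenth) reaches E##4.

E##4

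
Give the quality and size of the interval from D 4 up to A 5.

perfect 12th

D to A spans five letter names (D-E-F-G-A), plus an octave: a twelfth.
D4 to A5 is 19 semitones, matching the perfect twelfth exactly, so the quality is perfect.
(Equivalently, a compound perfect fifth: a perfect fifth plus an octave.)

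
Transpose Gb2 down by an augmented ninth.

The ninth's letter: G down two letter names plus an octave → F.
An augmented ninth is 15 semitones; 15 semitones down from Gb2 gives Fbb1.

Fbb1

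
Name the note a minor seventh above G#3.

The seventh takes the letter from G up to F.
Moving 10 semitones up from G#3 (the size of a minor seventh) reaches F#4.

F#4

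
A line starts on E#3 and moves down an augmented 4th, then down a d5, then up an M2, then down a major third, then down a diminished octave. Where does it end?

E#3 down an augmented fourth → B2 (6 semitones).
A diminished fifth down from B2 is E#2.
Up a major second from E#2: F##2 (2 semitones up).
Down a major third from F##2: D#2 (4 semitones down).
Down a diminished octave from D#2: D##1 (11 semitones down).

D##1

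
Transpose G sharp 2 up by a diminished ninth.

Two letters up from G (plus an octave) reaches A.
Moving 12 semitones up from G#2 (the size of a diminished ninth) reaches Ab3.

A flat 3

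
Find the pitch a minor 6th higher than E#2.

The sixth takes the letter from E up to C.
A minor sixth spans 8 semitones, so from E#2 the target pitch is C#3.

C#3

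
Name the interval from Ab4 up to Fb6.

A to F spans six letter names (A-B-C-D-E-F), plus an octave — that makes it a thirteenth of some quality.
A major thirteenth would be 21 semitones, but Ab4 to Fb6 is 20 — one semitone narrower, making it a minor thirteenth.
(Equivalently, a compound minor sixth: a minor sixth plus an octave.)

minor thirteenth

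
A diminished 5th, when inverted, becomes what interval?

augmented fourth

The rule of nine gives the new number: 9 − 5 = 4, so a fifth becomes a fourth.
The quality also flips — diminished becomes augmented — giving an augmented fourth.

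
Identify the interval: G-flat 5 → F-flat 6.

G to F spans seven letter names (G-A-B-C-D-E-F) — that makes it a seventh of some quality.
A major seventh would be 11 semitones, but Gb5 to Fb6 is 10 — one semitone narrower, making it a minor seventh.

m7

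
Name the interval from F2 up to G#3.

F to G spans two letter names (F-G), plus an octave: a ninth.
A major ninth would be 14 semitones; F2 to G#3 is 15, one semitone wider, so the interval is augmented.
(Equivalently, a compound augmented second: an augmented second plus an octave.)

augmented 9th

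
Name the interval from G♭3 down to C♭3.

Descending from Gb3 to Cb3 is the same interval as ascending Cb3 to Gb3.
C to G spans five letter names (C-D-E-F-G) — that makes it a fifth of some quality.
The perfect fifth spans 7 semitones, and Cb3 to Gb3 is exactly 7 semitones — so this is a perfect fifth.

perfect fifth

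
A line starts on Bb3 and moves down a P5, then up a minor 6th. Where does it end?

Cb4

Bb3 down a perfect fifth → Eb3 (7 semitones).
A minor sixth up from Eb3 is Cb4.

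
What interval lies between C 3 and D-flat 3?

minor 2nd

C to D spans two letter names (C-D), so the interval is some kind of second.
A major second would be 2 semitones, but C3 to Db3 is 1 — one semitone narrower, making it a minor second.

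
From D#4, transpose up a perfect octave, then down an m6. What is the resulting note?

F##4

A perfect octave up from D#4 is D#5.
D#5 down a minor sixth → F##4 (8 semitones).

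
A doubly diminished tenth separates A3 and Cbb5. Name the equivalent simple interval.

Subtracting seven from the interval number removes an octave: 10 − 7 = 3.
So a doubly diminished tenth is an octave plus a doubly diminished third. The quality is unchanged.

doubly diminished third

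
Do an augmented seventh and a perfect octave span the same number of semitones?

An augmented seventh = 12 semitones = a perfect octave; enharmonically equal.

Yes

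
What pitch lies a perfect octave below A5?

A4

The letter stays A (same as the start), shifted an octave down.
A perfect octave is 12 semitones; 12 semitones down from A5 gives A4.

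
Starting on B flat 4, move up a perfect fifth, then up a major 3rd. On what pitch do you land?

A perfect fifth up from Bb4 is F5.
F5 up a major third → A5 (4 semitones).

A 5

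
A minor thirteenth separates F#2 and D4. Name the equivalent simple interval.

Each octave removed subtracts seven from the number: 13 − 7 = 6.
So a minor thirteenth is an octave plus a minor sixth. The quality is unchanged.

minor 6th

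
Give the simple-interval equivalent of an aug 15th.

Take out an octave (7 from the number): 15 − 7 = 8.
That makes an augmented fifteenth a compound augmented octave — an octave plus an augmented octave.

A8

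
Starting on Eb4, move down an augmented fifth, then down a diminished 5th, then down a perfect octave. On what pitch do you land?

Db2

Eb4 down an augmented fifth → Abb3 (8 semitones).
Down a diminished fifth from Abb3: Db3 (6 semitones down).
Db3 down a perfect octave → Db2 (12 semitones).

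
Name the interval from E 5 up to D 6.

E to D spans seven letter names (E-F-G-A-B-C-D): a seventh.
E5 to D6 is 10 semitones, a half step short of the major seventh (11), so this is minor.

minor 7th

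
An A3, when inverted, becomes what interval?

Interval numbers invert to sum to nine: 3 + 6 = 9, so a third inverts to a sixth.
The quality also flips — augmented becomes diminished — giving a diminished sixth.

diminished sixth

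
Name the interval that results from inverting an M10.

minor 6th

First reduce the compound major tenth to its simple form, a major third.
Inverted interval numbers add to nine, so a third pairs with a sixth (3 + 6 = 9).
And major becomes minor under inversion, so we get a minor sixth.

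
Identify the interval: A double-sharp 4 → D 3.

doubly augmented twelfth

Descending from A##4 to D3 is the same interval as ascending D3 to A##4.
D to A spans five letter names (D-E-F-G-A), plus an octave: a twelfth.
A perfect twelfth would be 19 semitones; D3 to A##4 is 21, two semitones wider, so the interval is doubly augmented.
(Equivalently, a compound doubly augmented fifth: a doubly augmented fifth plus an octave.)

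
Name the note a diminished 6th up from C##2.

A2

Counting six letter names up from C lands on A.
Moving 7 semitones up from C##2 (the size of a diminished sixth) reaches A2.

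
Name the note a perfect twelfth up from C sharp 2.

G sharp 3

Five letters up from C (plus an octave) reaches G.
A perfect twelfth spans 19 semitones, so from C#2 the target pitch is G#3.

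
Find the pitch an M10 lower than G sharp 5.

The tenth's letter: G down three letter names plus an octave → E.
A major tenth is 16 semitones; 16 semitones down from G#5 gives E4.

E 4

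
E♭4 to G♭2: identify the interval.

M13

Descending from Eb4 to Gb2 is the same interval as ascending Gb2 to Eb4.
G to E spans six letter names (G-A-B-C-D-E), plus an octave, so the interval is some kind of thirteenth.
Counting semitones, Gb2→Eb4 is 21, which is the major thirteenth.
(Equivalently, a compound major sixth: a major sixth plus an octave.)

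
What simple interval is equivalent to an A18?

augmented 4th

Take out 2 octaves (14 from the number): 18 − 14 = 4.
So an augmented eighteenth is 2 octaves plus an augmented fourth. The quality is unchanged.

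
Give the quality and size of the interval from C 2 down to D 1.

Descending from C2 to D1 is the same interval as ascending D1 to C2.
D to C spans seven letter names (D-E-F-G-A-B-C): a seventh.
At 10 semitones, D1→C2 falls one short of a major seventh: minor.

minor 7th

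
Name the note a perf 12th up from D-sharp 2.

Counting five letter names plus an octave up from D lands on A.
Moving 19 semitones up from D#2 (the size of a perfect twelfth) reaches A#3.

A-sharp 3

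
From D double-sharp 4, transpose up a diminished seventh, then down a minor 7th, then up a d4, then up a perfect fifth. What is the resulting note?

Up a diminished seventh from D##4: C#5 (9 semitones up).
Down a minor seventh from C#5: D#4 (10 semitones down).
A diminished fourth up from D#4 is G4.
A perfect fifth up from G4 is D5.

D 5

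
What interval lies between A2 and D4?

A to D spans four letter names (A-B-C-D), plus an octave: an eleventh.
A2 to D4 is 17 semitones, matching the perfect eleventh exactly, so the quality is perfect.
(Equivalently, a compound perfect fourth: a perfect fourth plus an octave.)

perfect eleventh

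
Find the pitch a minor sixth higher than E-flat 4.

C-flat 5

Six letter names up from E: C.
Moving 8 semitones up from Eb4 (the size of a minor sixth) reaches Cb5.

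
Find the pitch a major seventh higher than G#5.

The seventh takes the letter from G up to F.
Moving 11 semitones up from G#5 (the size of a major seventh) reaches F##6.

F##6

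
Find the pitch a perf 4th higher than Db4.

Gb4

Four letter names up from D: G.
A perfect fourth spans 5 semitones, so from Db4 the target pitch is Gb4.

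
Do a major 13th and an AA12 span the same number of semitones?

Yes

A major thirteenth = 21 semitones = a doubly augmented twelfth; enharmonically equal.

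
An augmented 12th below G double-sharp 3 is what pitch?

C sharp 2

Counting five letter names plus an octave down from G lands on C.
Moving 20 semitones down from G##3 (the size of an augmented twelfth) reaches C#2.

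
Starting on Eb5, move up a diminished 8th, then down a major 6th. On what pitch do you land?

Gbb5

A diminished octave up from Eb5 is Ebb6.
Down a major sixth from Ebb6: Gbb5 (9 semitones down).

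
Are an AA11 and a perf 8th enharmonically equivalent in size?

No

A doubly augmented eleventh is 19 semitones but a perfect octave is 12 semitones — different sizes.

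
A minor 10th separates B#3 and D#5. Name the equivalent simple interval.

minor third

Take out an octave (7 from the number): 10 − 7 = 3.
So a minor tenth is an octave plus a minor third. The quality is unchanged.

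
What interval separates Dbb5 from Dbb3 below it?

Descending from Dbb5 to Dbb3 is the same interval as ascending Dbb3 to Dbb5.
D to D is the same letter name, plus 2 octaves — that makes it a fifteenth of some quality.
Dbb3 to Dbb5 is 24 semitones, matching the perfect fifteenth exactly, so the quality is perfect.
(Equivalently, a compound perfect octave: a perfect octave plus an octave.)

perfect fifteenth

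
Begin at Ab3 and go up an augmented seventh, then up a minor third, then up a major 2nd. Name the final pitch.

An augmented seventh up from Ab3 is G#4.
A minor third up from G#4 is B4.
Up a major second from B4: C#5 (2 semitones up).

C#5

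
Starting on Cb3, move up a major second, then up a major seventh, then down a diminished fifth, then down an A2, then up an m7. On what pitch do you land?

Db4

A major second up from Cb3 is Db3.
A major seventh up from Db3 is C4.
C4 down a diminished fifth → F#3 (6 semitones).
An augmented second down from F#3 is Eb3.
A minor seventh up from Eb3 is Db4.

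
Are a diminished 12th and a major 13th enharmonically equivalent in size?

No

A diminished twelfth is 18 semitones but a major thirteenth is 21 semitones — different sizes.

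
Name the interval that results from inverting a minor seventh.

major second

Interval numbers invert to sum to nine: 7 + 2 = 9, so a seventh inverts to a second.
And minor becomes major under inversion, so we get a major second.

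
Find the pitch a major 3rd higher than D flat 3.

F 3

Counting three letter names up from D lands on F.
A major third spans 4 semitones, so from Db3 the target pitch is F3.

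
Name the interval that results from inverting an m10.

major 6th

First reduce the compound minor tenth to its simple form, a minor third.
Interval numbers invert to sum to nine: 3 + 6 = 9, so a third inverts to a sixth.
Quality inverts too: minor becomes major. That makes the inversion a major sixth.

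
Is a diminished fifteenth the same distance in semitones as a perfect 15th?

23 semitones (diminished fifteenth) vs 24 semitones (perfect fifteenth): not equal.

No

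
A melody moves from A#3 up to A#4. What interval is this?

A to A is the same letter name, plus an octave — that makes it an octave of some quality.
The perfect octave spans 12 semitones, and A#3 to A#4 is exactly 12 semitones — so this is a perfect octave.

P8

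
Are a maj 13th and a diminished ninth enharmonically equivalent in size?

No

21 semitones (major thirteenth) vs 12 semitones (diminished ninth): not equal.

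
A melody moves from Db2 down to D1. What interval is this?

diminished octave

Descending from Db2 to D1 is the same interval as ascending D1 to Db2.
D to D is the same letter name, plus an octave, so the interval is some kind of octave.
The perfect octave is 12 semitones; here we have 11, one semitone narrower: diminished.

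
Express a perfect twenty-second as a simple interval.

Each octave removed subtracts seven from the number: 22 − 14 = 8.
That makes a perfect twenty-second a compound perfect octave — 2 octaves plus a perfect octave.

P8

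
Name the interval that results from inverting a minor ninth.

First reduce the compound minor ninth to its simple form, a minor second.
Interval numbers invert to sum to nine: 2 + 7 = 9, so a second inverts to a seventh.
And minor becomes major under inversion, so we get a major seventh.

major seventh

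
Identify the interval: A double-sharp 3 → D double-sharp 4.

A to D spans four letter names (A-B-C-D): a fourth.
The perfect fourth spans 5 semitones, and A##3 to D##4 is exactly 5 semitones — so this is a perfect fourth.

perfect 4th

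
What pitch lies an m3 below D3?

B2

Counting three letter names down from D lands on B.
A minor third is 3 semitones; 3 semitones down from D3 gives B2.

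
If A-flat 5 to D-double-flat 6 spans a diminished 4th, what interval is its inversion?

Inverted interval numbers add to nine, so a fourth pairs with a fifth (4 + 5 = 9).
Quality inverts too: diminished becomes augmented. That makes the inversion an augmented fifth.

augmented 5th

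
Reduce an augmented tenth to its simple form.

A3

Take out an octave (7 from the number): 10 − 7 = 3.
Quality carries through unchanged, so the simple form is an augmented third.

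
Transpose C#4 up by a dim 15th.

C6

The letter stays C (same as the start), shifted two octaves up.
A diminished fifteenth spans 23 semitones, so from C#4 the target pitch is C6.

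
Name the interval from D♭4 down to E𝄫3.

M7

Descending from Db4 to Ebb3 is the same interval as ascending Ebb3 to Db4.
E to D spans seven letter names (E-F-G-A-B-C-D): a seventh.
The major seventh spans 11 semitones, and Ebb3 to Db4 is exactly 11 semitones — so this is a major seventh.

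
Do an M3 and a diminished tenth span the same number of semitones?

A major third is 4 semitones but a diminished tenth is 14 semitones — different sizes.

No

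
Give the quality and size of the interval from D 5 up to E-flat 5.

D to E spans two letter names (D-E) — that makes it a second of some quality.
A major second would be 2 semitones, but D5 to Eb5 is 1 — one semitone narrower, making it a minor second.

minor 2nd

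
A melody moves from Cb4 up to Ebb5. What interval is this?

C to E spans three letter names (C-D-E), plus an octave: a tenth.
A major tenth would be 16 semitones, but Cb4 to Ebb5 is 15 — one semitone narrower, making it a minor tenth.
(Equivalently, a compound minor third: a minor third plus an octave.)

minor tenth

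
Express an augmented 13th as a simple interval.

augmented sixth

Each octave removed subtracts seven from the number: 13 − 7 = 6.
Quality carries through unchanged, so the simple form is an augmented sixth.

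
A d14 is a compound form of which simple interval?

d7

Take out an octave (7 from the number): 14 − 7 = 7.
That makes a diminished fourteenth a compound diminished seventh — an octave plus a diminished seventh.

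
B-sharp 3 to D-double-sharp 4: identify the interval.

major third

B to D spans three letter names (B-C-D) — that makes it a third of some quality.
B#3 to D##4 is 4 semitones, matching the major third exactly, so the quality is major.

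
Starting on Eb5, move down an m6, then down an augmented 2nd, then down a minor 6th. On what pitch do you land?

Ab3

A minor sixth down from Eb5 is G4.
An augmented second down from G4 is Fb4.
Down a minor sixth from Fb4: Ab3 (8 semitones down).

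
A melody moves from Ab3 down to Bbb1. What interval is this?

M14

Descending from Ab3 to Bbb1 is the same interval as ascending Bbb1 to Ab3.
B to A spans seven letter names (B-C-D-E-F-G-A), plus an octave — that makes it a fourteenth of some quality.
Bbb1 to Ab3 is 23 semitones, matching the major fourteenth exactly, so the quality is major.
(Equivalently, a compound major seventh: a major seventh plus an octave.)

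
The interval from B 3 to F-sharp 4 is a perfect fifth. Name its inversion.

Interval numbers invert to sum to nine: 5 + 4 = 9, so a fifth inverts to a fourth.
The quality also flips — perfect stays perfect — giving a perfect fourth.

perfect 4th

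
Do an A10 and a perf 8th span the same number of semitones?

No

17 semitones (augmented tenth) vs 12 semitones (perfect octave): not equal.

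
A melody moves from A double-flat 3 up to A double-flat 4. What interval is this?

perfect 8th

A to A is the same letter name, plus an octave: an octave.
Abb3 to Abb4 is 12 semitones, matching the perfect octave exactly, so the quality is perfect.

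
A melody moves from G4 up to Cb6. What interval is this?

G to C spans four letter names (G-A-B-C), plus an octave — that makes it an eleventh of some quality.
A perfect eleventh would be 17 semitones; G4 to Cb6 is 16, one semitone narrower, so the interval is diminished.
(Equivalently, a compound diminished fourth: a diminished fourth plus an octave.)

diminished eleventh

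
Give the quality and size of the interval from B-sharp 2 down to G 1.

Descending from B#2 to G1 is the same interval as ascending G1 to B#2.
G to B spans three letter names (G-A-B), plus an octave: a tenth.
G1 to B#2 spans 17 semitones — one semitone wider than the major tenth (16) — giving an augmented tenth.
(Equivalently, a compound augmented third: an augmented third plus an octave.)

augmented 10th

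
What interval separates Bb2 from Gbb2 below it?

Descending from Bb2 to Gbb2 is the same interval as ascending Gbb2 to Bb2.
G to B spans three letter names (G-A-B) — that makes it a third of some quality.
Gbb2 to Bb2 spans 5 semitones — one semitone wider than the major third (4) — giving an augmented third.

augmented third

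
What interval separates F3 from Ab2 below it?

major sixth

Descending from F3 to Ab2 is the same interval as ascending Ab2 to F3.
A to F spans six letter names (A-B-C-D-E-F) — that makes it a sixth of some quality.
Counting semitones, Ab2→F3 is 9, which is the major sixth.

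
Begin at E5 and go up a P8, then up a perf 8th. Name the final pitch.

E5 up a perfect octave → E6 (12 semitones).
E6 up a perfect octave → E7 (12 semitones).

E7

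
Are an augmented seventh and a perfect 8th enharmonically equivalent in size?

An augmented seventh spans 12 semitones, and a perfect octave also spans 12 semitones — they're enharmonic.

Yes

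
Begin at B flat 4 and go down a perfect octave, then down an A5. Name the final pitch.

A perfect octave down from Bb4 is Bb3.
An augmented fifth down from Bb3 is Ebb3.

E double-flat 3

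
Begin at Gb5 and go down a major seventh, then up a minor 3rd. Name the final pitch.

Down a major seventh from Gb5: Abb4 (11 semitones down).
Up a minor third from Abb4: Cbb5 (3 semitones up).

Cbb5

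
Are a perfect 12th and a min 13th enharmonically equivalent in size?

No

A perfect twelfth spans 19 semitones; a minor thirteenth spans 20 semitones. They differ by 1.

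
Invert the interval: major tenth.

minor sixth

First reduce the compound major tenth to its simple form, a major third.
The rule of nine gives the new number: 9 − 3 = 6, so a third becomes a sixth.
The quality also flips — major becomes minor — giving a minor sixth.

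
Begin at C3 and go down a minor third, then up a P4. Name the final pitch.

D3

A minor third down from C3 is A2.
A perfect fourth up from A2 is D3.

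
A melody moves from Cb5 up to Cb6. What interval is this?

C to C is the same letter name, plus an octave: an octave.
Cb5 to Cb6 is 12 semitones, matching the perfect octave exactly, so the quality is perfect.

perfect octave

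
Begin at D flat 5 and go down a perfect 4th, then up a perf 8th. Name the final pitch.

A flat 5

A perfect fourth down from Db5 is Ab4.
Ab4 up a perfect octave → Ab5 (12 semitones).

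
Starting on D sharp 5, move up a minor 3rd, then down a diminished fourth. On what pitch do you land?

Up a minor third from D#5: F#5 (3 semitones up).
Down a diminished fourth from F#5: C##5 (4 semitones down).

C double-sharp 5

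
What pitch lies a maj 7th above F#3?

E#4

The seventh takes the letter from F up to E.
A major seventh spans 11 semitones, so from F#3 the target pitch is E#4.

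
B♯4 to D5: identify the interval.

B to D spans three letter names (B-C-D) — that makes it a third of some quality.
A major third would be 4 semitones; B#4 to D5 is 2, two semitones narrower, so the interval is diminished.

diminished third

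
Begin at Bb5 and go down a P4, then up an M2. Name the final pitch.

A perfect fourth down from Bb5 is F5.
F5 up a major second → G5 (2 semitones).

G5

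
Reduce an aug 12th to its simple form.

augmented 5th

Subtracting seven from the interval number removes an octave: 12 − 7 = 5.
That makes an augmented twelfth a compound augmented fifth — an octave plus an augmented fifth.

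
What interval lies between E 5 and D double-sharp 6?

augmented 7th

E to D spans seven letter names (E-F-G-A-B-C-D), so the interval is some kind of seventh.
E5 to D##6 spans 12 semitones — one semitone wider than the major seventh (11) — giving an augmented seventh.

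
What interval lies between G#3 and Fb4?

dd7

G to F spans seven letter names (G-A-B-C-D-E-F) — that makes it a seventh of some quality.
A major seventh would be 11 semitones; G#3 to Fb4 is 8, three semitones narrower, so the interval is doubly diminished.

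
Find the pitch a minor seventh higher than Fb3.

Counting seven letter names up from F lands on E.
Moving 10 semitones up from Fb3 (the size of a minor seventh) reaches Ebb4.

Ebb4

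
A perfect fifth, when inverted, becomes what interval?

perfect 4th

The rule of nine gives the new number: 9 − 5 = 4, so a fifth becomes a fourth.
The quality also flips — perfect stays perfect — giving a perfect fourth.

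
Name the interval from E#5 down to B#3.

perfect eleventh

Descending from E#5 to B#3 is the same interval as ascending B#3 to E#5.
B to E spans four letter names (B-C-D-E), plus an octave: an eleventh.
B#3 to E#5 is 17 semitones, matching the perfect eleventh exactly, so the quality is perfect.
(Equivalently, a compound perfect fourth: a perfect fourth plus an octave.)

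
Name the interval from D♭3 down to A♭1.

Descending from Db3 to Ab1 is the same interval as ascending Ab1 to Db3.
A to D spans four letter names (A-B-C-D), plus an octave, so the interval is some kind of eleventh.
The perfect eleventh spans 17 semitones, and Ab1 to Db3 is exactly 17 semitones — so this is a perfect eleventh.
(Equivalently, a compound perfect fourth: a perfect fourth plus an octave.)

perfect 11th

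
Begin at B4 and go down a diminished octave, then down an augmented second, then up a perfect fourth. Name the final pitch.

D4

Down a diminished octave from B4: B#3 (11 semitones down).
B#3 down an augmented second → A3 (3 semitones).
A perfect fourth up from A3 is D4.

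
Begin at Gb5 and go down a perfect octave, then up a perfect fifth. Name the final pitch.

A perfect octave down from Gb5 is Gb4.
Up a perfect fifth from Gb4: Db5 (7 semitones up).

Db5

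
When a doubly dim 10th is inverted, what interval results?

doubly augmented sixth

First reduce the compound doubly diminished tenth to its simple form, a doubly diminished third.
The rule of nine gives the new number: 9 − 3 = 6, so a third becomes a sixth.
Quality inverts too: doubly diminished becomes doubly augmented. That makes the inversion a doubly augmented sixth.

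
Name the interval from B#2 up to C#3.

B to C spans two letter names (B-C), so the interval is some kind of second.
A major second would be 2 semitones, but B#2 to C#3 is 1 — one semitone narrower, making it a minor second.

minor second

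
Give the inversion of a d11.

A5

First reduce the compound diminished eleventh to its simple form, a diminished fourth.
Inverted interval numbers add to nine, so a fourth pairs with a fifth (4 + 5 = 9).
The quality also flips — diminished becomes augmented — giving an augmented fifth.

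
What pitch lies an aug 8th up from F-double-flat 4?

F-flat 5

The letter stays F (same as the start), shifted an octave up.
An augmented octave spans 13 semitones, so from Fbb4 the target pitch is Fb5.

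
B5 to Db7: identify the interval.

B to D spans three letter names (B-C-D), plus an octave: a tenth.
A major tenth would be 16 semitones; B5 to Db7 is 14, two semitones narrower, so the interval is diminished.
(Equivalently, a compound diminished third: a diminished third plus an octave.)

diminished 10th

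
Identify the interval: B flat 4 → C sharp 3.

Descending from Bb4 to C#3 is the same interval as ascending C#3 to Bb4.
C to B spans seven letter names (C-D-E-F-G-A-B), plus an octave — that makes it a fourteenth of some quality.
A major fourteenth would be 23 semitones; C#3 to Bb4 is 21, two semitones narrower, so the interval is diminished.
(Equivalently, a compound diminished seventh: a diminished seventh plus an octave.)

diminished fourteenth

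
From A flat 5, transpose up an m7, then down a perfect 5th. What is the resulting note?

C flat 6

Ab5 up a minor seventh → Gb6 (10 semitones).
Gb6 down a perfect fifth → Cb6 (7 semitones).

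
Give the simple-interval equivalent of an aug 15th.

augmented octave

Take out an octave (7 from the number): 15 − 7 = 8.
So an augmented fifteenth is an octave plus an augmented octave. The quality is unchanged.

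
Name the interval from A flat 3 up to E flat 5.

A to E spans five letter names (A-B-C-D-E), plus an octave — that makes it a twelfth of some quality.
Ab3 to Eb5 is 19 semitones, matching the perfect twelfth exactly, so the quality is perfect.
(Equivalently, a compound perfect fifth: a perfect fifth plus an octave.)

perfect twelfth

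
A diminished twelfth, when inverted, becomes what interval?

First reduce the compound diminished twelfth to its simple form, a diminished fifth.
Inverted interval numbers add to nine, so a fifth pairs with a fourth (5 + 4 = 9).
Quality inverts too: diminished becomes augmented. That makes the inversion an augmented fourth.

augmented fourth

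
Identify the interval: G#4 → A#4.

major 2nd

G to A spans two letter names (G-A) — that makes it a second of some quality.
Counting semitones, G#4→A#4 is 2, which is the major second.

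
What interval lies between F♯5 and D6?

m6

F to D spans six letter names (F-G-A-B-C-D): a sixth.
A major sixth would be 9 semitones, but F#5 to D6 is 8 — one semitone narrower, making it a minor sixth.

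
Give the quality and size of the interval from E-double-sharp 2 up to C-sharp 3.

E to C spans six letter names (E-F-G-A-B-C), so the interval is some kind of sixth.
A major sixth would be 9 semitones; E##2 to C#3 is 7, two semitones narrower, so the interval is diminished.

diminished 6th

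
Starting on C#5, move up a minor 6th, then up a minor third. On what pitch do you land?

Up a minor sixth from C#5: A5 (8 semitones up).
Up a minor third from A5: C6 (3 semitones up).

C6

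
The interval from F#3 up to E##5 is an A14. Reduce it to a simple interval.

A7

Take out an octave (7 from the number): 14 − 7 = 7.
So an augmented fourteenth is an octave plus an augmented seventh. The quality is unchanged.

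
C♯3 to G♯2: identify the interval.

perfect fourth

Descending from C#3 to G#2 is the same interval as ascending G#2 to C#3.
G to C spans four letter names (G-A-B-C) — that makes it a fourth of some quality.
The perfect fourth spans 5 semitones, and G#2 to C#3 is exactly 5 semitones — so this is a perfect fourth.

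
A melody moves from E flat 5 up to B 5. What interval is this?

E to B spans five letter names (E-F-G-A-B): a fifth.
Eb5 to B5 spans 8 semitones — one semitone wider than the perfect fifth (7) — giving an augmented fifth.

augmented fifth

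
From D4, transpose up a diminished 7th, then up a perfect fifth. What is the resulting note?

Up a diminished seventh from D4: Cb5 (9 semitones up).
A perfect fifth up from Cb5 is Gb5.

Gb5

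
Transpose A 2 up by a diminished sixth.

F-flat 3

Counting six letter names up from A lands on F.
A diminished sixth spans 7 semitones, so from A2 the target pitch is Fb3.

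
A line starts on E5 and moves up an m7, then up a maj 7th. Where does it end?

C#7

Up a minor seventh from E5: D6 (10 semitones up).
D6 up a major seventh → C#7 (11 semitones).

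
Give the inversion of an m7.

major second

Interval numbers invert to sum to nine: 7 + 2 = 9, so a seventh inverts to a second.
And minor becomes major under inversion, so we get a major second.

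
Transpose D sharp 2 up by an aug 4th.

Counting four letter names up from D lands on G.
Moving 6 semitones up from D#2 (the size of an augmented fourth) reaches G##2.

G double-sharp 2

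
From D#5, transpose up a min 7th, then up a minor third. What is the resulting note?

E6

A minor seventh up from D#5 is C#6.
C#6 up a minor third → E6 (3 semitones).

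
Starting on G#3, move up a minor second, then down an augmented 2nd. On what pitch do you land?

Gb3

Up a minor second from G#3: A3 (1 semitone up).
Down an augmented second from A3: Gb3 (3 semitones down).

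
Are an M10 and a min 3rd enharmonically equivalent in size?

No

A major tenth spans 16 semitones; a minor third spans 3 semitones. They differ by 13.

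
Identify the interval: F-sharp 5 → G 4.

Descending from F#5 to G4 is the same interval as ascending G4 to F#5.
G to F spans seven letter names (G-A-B-C-D-E-F), so the interval is some kind of seventh.
Counting semitones, G4→F#5 is 11, which is the major seventh.

major seventh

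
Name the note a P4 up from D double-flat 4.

G double-flat 4

The fourth takes the letter from D up to G.
Moving 5 semitones up from Dbb4 (the size of a perfect fourth) reaches Gbb4.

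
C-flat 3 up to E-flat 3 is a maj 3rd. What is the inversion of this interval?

Interval numbers invert to sum to nine: 3 + 6 = 9, so a third inverts to a sixth.
Quality inverts too: major becomes minor. That makes the inversion a minor sixth.

minor 6th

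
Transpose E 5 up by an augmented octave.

An octave keeps the letter name E, an octave up from E.
An augmented octave is 13 semitones; 13 semitones up from E5 gives E#6.

E-sharp 6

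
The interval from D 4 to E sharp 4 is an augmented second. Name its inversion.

d7

The rule of nine gives the new number: 9 − 2 = 7, so a second becomes a seventh.
Quality inverts too: augmented becomes diminished. That makes the inversion a diminished seventh.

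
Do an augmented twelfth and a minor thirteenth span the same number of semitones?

Both span 20 semitones: an augmented twelfth and a minor thirteenth are the same chromatic distance.

Yes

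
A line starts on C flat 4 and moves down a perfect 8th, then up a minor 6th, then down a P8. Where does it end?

A double-flat 2

Cb4 down a perfect octave → Cb3 (12 semitones).
A minor sixth up from Cb3 is Abb3.
Down a perfect octave from Abb3: Abb2 (12 semitones down).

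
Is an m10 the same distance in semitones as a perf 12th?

No

15 semitones (minor tenth) vs 19 semitones (perfect twelfth): not equal.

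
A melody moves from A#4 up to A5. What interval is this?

d8

A to A is the same letter name, plus an octave: an octave.
The perfect octave is 12 semitones; here we have 11, one semitone narrower: diminished.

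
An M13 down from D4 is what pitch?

Six letters down from D (plus an octave) reaches F.
A major thirteenth is 21 semitones; 21 semitones down from D4 gives F2.

F2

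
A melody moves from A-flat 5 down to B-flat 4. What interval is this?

Descending from Ab5 to Bb4 is the same interval as ascending Bb4 to Ab5.
B to A spans seven letter names (B-C-D-E-F-G-A), so the interval is some kind of seventh.
Bb4 to Ab5 is 10 semitones, a half step short of the major seventh (11), so this is minor.

minor seventh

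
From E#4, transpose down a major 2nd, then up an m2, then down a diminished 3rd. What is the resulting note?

Down a major second from E#4: D#4 (2 semitones down).
A minor second up from D#4 is E4.
Down a diminished third from E4: C##4 (2 semitones down).

C##4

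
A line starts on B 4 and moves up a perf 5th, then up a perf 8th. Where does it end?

Up a perfect fifth from B4: F#5 (7 semitones up).
Up a perfect octave from F#5: F#6 (12 semitones up).

F sharp 6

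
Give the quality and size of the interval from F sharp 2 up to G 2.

minor second

F to G spans two letter names (F-G), so the interval is some kind of second.
At 1 semitone, F#2→G2 falls one short of a major second: minor.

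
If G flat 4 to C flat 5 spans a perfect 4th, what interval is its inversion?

perfect fifth

Interval numbers invert to sum to nine: 4 + 5 = 9, so a fourth inverts to a fifth.
The quality also flips — perfect stays perfect — giving a perfect fifth.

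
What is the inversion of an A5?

Interval numbers invert to sum to nine: 5 + 4 = 9, so a fifth inverts to a fourth.
The quality also flips — augmented becomes diminished — giving a diminished fourth.

diminished fourth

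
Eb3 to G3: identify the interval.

major third

E to G spans three letter names (E-F-G) — that makes it a third of some quality.
The major third spans 4 semitones, and Eb3 to G3 is exactly 4 semitones — so this is a major third.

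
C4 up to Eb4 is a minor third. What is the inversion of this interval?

M6

Interval numbers invert to sum to nine: 3 + 6 = 9, so a third inverts to a sixth.
Quality inverts too: minor becomes major. That makes the inversion a major sixth.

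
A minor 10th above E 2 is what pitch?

Three letters up from E (plus an octave) reaches G.
A minor tenth spans 15 semitones, so from E2 the target pitch is G3.

G 3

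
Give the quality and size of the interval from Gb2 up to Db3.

perfect fifth

G to D spans five letter names (G-A-B-C-D), so the interval is some kind of fifth.
Counting semitones, Gb2→Db3 is 7, which is the perfect fifth.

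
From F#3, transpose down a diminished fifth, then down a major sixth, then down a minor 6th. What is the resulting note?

A diminished fifth down from F#3 is B#2.
Down a major sixth from B#2: D#2 (9 semitones down).
D#2 down a minor sixth → F##1 (8 semitones).

F##1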